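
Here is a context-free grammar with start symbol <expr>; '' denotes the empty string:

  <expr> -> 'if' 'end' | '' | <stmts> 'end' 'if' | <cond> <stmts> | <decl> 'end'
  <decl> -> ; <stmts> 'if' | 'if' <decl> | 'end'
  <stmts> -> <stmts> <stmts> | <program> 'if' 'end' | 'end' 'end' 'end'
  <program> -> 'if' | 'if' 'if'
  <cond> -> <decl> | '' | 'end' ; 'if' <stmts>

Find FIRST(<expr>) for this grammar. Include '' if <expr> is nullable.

<expr> -> 'if' 'end' contributes {'if'}.
<expr> -> '' contributes ''.
From <expr> -> <stmts> 'end' 'if': add FIRST(<stmts>) = { 'end', 'if' }.
From <expr> -> <cond> <stmts>: <cond> nullable, take FIRST(<cond>) ∪ FIRST(<stmts>) = { 'end', 'if', ; }.
From <expr> -> <decl> 'end': add FIRST(<decl>) = { 'end', 'if', ; }.
Union: FIRST(<expr>) = { 'end', 'if', ;, '' }.

{ 'end', 'if', ;, '' }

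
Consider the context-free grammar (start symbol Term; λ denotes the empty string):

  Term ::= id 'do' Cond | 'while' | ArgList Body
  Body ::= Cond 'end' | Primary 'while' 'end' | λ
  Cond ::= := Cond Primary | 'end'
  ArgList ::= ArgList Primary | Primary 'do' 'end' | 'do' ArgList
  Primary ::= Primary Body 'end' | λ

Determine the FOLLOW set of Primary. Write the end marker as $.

In Body ::= Primary 'while' 'end': add FIRST('while' 'end') = { 'while' }.
In Cond ::= := Cond Primary: Primary is at the end, add FOLLOW(Cond) = { $, 'end', 'while', := }.
In ArgList ::= ArgList Primary: Primary is at the end, add FOLLOW(ArgList) = { $, 'end', 'while', := }.
In ArgList ::= Primary 'do' 'end': add FIRST('do' 'end') = { 'do' }.
In Primary ::= Primary Body 'end': add FIRST(Body 'end') = { 'end', 'while', := }.
Union: FOLLOW(Primary) = { $, 'do', 'end', 'while', := }.

{ $, 'do', 'end', 'while', := }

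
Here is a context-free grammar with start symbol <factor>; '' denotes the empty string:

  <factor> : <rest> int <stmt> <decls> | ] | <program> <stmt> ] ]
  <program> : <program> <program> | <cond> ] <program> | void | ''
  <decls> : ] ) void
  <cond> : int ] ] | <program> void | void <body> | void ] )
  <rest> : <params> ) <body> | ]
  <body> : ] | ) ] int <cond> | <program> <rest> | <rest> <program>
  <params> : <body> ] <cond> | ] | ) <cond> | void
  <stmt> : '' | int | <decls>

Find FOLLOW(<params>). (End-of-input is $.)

In <rest> : <params> ) <body>: add FIRST() <body>) = { ) }.
Union: FOLLOW(<params>) = { ) }.

{ ) }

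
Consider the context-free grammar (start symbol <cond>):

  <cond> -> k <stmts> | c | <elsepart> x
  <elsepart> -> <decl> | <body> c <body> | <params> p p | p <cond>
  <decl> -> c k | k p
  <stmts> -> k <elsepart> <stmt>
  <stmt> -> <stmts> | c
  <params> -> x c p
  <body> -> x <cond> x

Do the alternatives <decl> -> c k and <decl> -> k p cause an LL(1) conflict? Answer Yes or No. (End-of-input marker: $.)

No

FIRST(c k) = { c } and FIRST(k p) = { k }.
The FIRST sets are disjoint and neither alternative is nullable — no conflict.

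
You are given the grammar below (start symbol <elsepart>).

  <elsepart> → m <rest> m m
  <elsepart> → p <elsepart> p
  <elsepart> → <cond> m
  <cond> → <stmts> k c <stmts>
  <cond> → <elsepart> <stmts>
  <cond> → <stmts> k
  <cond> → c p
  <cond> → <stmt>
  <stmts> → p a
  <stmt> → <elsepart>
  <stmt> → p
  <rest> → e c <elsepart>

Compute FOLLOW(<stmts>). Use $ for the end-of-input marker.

{ k, m }

In <cond> → <stmts> k c <stmts>: add FIRST(k c <stmts>) = { k }.
In <cond> → <stmts> k c <stmts>: <stmts> is at the end, add FOLLOW(<cond>) = { m }.
In <cond> → <elsepart> <stmts>: <stmts> is at the end, add FOLLOW(<cond>) = { m }.
In <cond> → <stmts> k: add FIRST(k) = { k }.
Union: FOLLOW(<stmts>) = { k, m }.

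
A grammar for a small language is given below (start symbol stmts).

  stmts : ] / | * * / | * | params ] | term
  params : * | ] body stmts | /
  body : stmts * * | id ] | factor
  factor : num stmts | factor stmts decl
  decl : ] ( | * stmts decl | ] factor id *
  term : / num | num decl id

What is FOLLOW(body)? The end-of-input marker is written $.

{ *, /, ], num }

In params : ] body stmts: add FIRST(stmts) = { *, /, ], num }.
Union: FOLLOW(body) = { *, /, ], num }.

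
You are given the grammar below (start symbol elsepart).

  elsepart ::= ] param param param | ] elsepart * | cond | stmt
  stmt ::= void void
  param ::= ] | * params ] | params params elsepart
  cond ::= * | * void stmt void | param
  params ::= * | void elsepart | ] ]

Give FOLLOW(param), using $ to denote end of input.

{ $, *, ], void }

In elsepart ::= ] param param param: add FIRST(param param) = { *, ], void }.
In elsepart ::= ] param param param: add FIRST(param) = { *, ], void }.
In elsepart ::= ] param param param: param is at the end, add FOLLOW(elsepart) = { $, *, ], void }.
In cond ::= param: param is at the end, add FOLLOW(cond) = { $, *, ], void }.
Union: FOLLOW(param) = { $, *, ], void }.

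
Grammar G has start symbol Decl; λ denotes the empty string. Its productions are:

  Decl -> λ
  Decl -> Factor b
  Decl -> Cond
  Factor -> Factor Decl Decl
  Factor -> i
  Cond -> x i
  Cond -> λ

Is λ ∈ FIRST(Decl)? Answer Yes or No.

Yes

Decl has an λ-production, so Decl ⇒ λ.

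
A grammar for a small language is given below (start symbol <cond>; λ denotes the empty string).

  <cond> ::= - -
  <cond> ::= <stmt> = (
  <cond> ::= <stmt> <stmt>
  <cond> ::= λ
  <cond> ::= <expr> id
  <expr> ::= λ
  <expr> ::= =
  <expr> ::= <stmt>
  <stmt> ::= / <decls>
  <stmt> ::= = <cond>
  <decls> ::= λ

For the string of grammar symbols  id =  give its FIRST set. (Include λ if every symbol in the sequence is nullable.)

id is a terminal; add {id} and stop.

{ id }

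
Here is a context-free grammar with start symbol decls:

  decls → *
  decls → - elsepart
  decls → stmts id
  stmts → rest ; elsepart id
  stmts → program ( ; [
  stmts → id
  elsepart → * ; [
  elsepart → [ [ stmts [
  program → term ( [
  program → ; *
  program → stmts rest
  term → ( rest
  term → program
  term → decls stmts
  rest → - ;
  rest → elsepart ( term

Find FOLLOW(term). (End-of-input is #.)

In program → term ( [: add FIRST(( [) = { ( }.
In rest → elsepart ( term: term is at the end, add FOLLOW(rest) = { (, ; }.
Union: FOLLOW(term) = { (, ; }.

{ (, ; }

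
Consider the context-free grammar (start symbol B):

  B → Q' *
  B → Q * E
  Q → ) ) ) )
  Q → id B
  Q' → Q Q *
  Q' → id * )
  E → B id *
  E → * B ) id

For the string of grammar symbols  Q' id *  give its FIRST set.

{ ), id }

Add FIRST(Q') = { ), id }; Q' is not nullable, stop.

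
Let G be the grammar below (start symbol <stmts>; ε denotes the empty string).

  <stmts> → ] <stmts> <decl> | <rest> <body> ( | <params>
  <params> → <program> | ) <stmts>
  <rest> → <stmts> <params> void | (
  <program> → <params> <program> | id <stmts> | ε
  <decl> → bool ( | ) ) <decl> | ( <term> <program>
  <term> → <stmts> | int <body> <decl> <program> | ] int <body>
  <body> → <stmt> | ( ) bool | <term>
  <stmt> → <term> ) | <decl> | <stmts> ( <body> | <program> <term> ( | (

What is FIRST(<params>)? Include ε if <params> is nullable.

From <params> → <program>: add FIRST(<program>) = { ), id, ε } (including ε since <program> is nullable).
<params> → ) <stmts> contributes {)}.
Union: FIRST(<params>) = { ), id, ε }.

{ ), id, ε }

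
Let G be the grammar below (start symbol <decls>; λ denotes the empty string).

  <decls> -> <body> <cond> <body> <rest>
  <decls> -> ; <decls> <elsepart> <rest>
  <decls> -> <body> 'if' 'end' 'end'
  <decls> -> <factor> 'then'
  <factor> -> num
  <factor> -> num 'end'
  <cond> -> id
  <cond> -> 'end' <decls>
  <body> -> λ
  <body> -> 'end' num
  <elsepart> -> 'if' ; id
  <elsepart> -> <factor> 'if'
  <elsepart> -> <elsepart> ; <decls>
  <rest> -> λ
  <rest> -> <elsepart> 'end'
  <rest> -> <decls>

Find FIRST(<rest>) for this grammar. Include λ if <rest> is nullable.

<rest> -> λ contributes λ.
From <rest> -> <elsepart> 'end': add FIRST(<elsepart>) = { 'if', num }.
From <rest> -> <decls>: add FIRST(<decls>) = { 'end', 'if', ;, id, num }.
Union: FIRST(<rest>) = { 'end', 'if', ;, id, num, λ }.

{ 'end', 'if', ;, id, num, λ }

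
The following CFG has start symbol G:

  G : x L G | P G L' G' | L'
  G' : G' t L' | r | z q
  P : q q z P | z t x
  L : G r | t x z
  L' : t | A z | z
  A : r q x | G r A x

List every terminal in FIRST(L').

{ q, r, t, x, z }

L' : t contributes {t}.
From L' : A z: add FIRST(A) = { q, r, t, x, z }.
L' : z contributes {z}.
Union: FIRST(L') = { q, r, t, x, z }.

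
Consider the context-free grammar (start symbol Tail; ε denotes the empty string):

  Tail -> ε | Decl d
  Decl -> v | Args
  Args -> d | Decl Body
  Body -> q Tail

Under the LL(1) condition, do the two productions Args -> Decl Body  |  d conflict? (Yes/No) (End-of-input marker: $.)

FIRST(Decl Body) = { d, v } and FIRST(d) = { d }.
Both contain d, so the two alternatives are not disjoint — LL(1) conflict.

Yes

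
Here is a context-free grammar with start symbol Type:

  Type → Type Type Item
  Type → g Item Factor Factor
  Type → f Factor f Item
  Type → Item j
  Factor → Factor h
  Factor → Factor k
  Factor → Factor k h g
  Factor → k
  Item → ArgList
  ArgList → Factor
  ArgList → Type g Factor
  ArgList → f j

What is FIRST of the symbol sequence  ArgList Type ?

Add FIRST(ArgList) = { f, g, k }; ArgList is not nullable, stop.

{ f, g, k }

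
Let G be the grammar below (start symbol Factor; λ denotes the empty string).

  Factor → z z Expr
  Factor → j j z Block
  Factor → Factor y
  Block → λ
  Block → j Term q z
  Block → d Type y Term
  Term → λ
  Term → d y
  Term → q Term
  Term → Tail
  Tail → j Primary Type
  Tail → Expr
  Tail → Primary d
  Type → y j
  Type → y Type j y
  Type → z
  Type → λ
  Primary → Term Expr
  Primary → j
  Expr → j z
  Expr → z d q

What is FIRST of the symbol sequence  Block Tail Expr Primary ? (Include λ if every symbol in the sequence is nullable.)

Add FIRST(Block)\{λ} = { d, j }; Block is nullable, continue.
Add FIRST(Tail) = { d, j, q, z }; Tail is not nullable, stop.

{ d, j, q, z }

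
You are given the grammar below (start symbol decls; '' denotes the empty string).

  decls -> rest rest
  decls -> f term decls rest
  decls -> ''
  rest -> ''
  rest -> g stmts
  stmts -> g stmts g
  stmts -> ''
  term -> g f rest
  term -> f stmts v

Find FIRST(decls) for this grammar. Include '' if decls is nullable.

{ f, g, '' }

From decls -> rest rest: rest, rest nullable, take FIRST(rest) ∪ FIRST(rest) = { g }; also '' since the whole RHS is nullable.
decls -> f term decls rest contributes {f}.
decls -> '' contributes ''.
Union: FIRST(decls) = { f, g, '' }.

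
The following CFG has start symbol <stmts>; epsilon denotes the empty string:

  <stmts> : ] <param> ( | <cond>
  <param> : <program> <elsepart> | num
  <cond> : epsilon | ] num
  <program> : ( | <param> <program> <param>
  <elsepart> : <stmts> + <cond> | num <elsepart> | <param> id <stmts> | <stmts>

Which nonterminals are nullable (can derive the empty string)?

{ <cond>, <elsepart>, <stmts> }

Directly nullable (have an epsilon-production): <cond>.
<elsepart> : <stmts> with every symbol nullable, so <elsepart> is nullable.
<stmts> : <cond> with every symbol nullable, so <stmts> is nullable.
No other nonterminal has a production whose RHS symbols are all nullable.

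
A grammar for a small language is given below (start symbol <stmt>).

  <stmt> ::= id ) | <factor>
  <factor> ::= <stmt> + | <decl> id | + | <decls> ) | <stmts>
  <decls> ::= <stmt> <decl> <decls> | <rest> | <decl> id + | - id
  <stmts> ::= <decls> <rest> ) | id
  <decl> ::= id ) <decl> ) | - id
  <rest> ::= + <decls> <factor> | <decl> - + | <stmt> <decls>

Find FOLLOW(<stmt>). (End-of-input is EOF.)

{ EOF, +, -, id }

<stmt> is the start symbol, so EOF ∈ FOLLOW(<stmt>).
In <factor> ::= <stmt> +: add FIRST(+) = { + }.
In <decls> ::= <stmt> <decl> <decls>: add FIRST(<decl> <decls>) = { -, id }.
In <rest> ::= <stmt> <decls>: add FIRST(<decls>) = { +, -, id }.
Union: FOLLOW(<stmt>) = { EOF, +, -, id }.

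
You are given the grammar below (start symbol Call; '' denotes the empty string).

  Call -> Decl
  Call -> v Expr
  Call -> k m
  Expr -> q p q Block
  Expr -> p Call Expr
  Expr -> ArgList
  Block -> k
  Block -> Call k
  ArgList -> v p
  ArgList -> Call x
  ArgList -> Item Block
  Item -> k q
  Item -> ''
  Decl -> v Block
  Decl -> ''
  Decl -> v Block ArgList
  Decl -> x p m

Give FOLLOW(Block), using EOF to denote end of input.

{ EOF, k, p, q, v, x }

In Expr -> q p q Block: Block is at the end, add FOLLOW(Expr) = { EOF, k, p, q, v, x }.
In ArgList -> Item Block: Block is at the end, add FOLLOW(ArgList) = { EOF, k, p, q, v, x }.
In Decl -> v Block: Block is at the end, add FOLLOW(Decl) = { EOF, k, p, q, v, x }.
In Decl -> v Block ArgList: add FIRST(ArgList) = { k, v, x }.
Union: FOLLOW(Block) = { EOF, k, p, q, v, x }.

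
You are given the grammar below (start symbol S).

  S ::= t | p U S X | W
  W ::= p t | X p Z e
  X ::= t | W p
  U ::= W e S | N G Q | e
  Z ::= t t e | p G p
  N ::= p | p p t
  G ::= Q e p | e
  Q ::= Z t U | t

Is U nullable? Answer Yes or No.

No

No nonterminal in this grammar is nullable.
No production of U has an RHS whose symbols are all nullable, so U is not nullable.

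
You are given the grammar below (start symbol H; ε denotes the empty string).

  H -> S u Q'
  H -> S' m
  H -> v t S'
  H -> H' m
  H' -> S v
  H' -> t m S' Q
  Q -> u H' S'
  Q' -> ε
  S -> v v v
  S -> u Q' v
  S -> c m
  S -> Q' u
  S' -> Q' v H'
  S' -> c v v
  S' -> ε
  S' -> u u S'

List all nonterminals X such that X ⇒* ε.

{ Q', S' }

Directly nullable (have an ε-production): Q', S'.
No other nonterminal has a production whose RHS symbols are all nullable.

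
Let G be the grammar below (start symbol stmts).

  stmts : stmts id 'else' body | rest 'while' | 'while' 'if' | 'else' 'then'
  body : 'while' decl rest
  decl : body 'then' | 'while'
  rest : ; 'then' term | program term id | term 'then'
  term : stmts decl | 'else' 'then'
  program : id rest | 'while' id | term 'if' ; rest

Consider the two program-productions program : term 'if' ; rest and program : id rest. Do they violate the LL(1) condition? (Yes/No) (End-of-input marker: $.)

Yes

FIRST(term 'if' ; rest) = { 'else', 'while', ;, id } and FIRST(id rest) = { id }.
Both contain id, so the two alternatives are not disjoint — LL(1) conflict.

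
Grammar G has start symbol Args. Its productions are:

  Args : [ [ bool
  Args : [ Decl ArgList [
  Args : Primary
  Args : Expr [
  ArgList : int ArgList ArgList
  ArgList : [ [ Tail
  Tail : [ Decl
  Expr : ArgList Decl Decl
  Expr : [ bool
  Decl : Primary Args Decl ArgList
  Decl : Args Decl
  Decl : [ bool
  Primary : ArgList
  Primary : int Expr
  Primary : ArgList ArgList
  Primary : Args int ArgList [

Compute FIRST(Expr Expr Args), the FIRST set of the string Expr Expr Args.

{ [, int }

Add FIRST(Expr) = { [, int }; Expr is not nullable, stop.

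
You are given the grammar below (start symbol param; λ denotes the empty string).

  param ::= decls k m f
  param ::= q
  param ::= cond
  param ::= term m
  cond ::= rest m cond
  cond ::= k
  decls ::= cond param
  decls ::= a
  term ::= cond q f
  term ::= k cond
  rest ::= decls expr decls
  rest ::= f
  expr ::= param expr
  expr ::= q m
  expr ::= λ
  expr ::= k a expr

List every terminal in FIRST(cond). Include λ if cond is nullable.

From cond ::= rest m cond: add FIRST(rest) = { a, f, k }.
cond ::= k contributes {k}.
Union: FIRST(cond) = { a, f, k }.

{ a, f, k }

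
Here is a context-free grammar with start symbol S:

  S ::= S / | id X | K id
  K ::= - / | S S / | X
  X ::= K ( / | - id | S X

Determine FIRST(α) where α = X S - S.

Add FIRST(X) = { -, id }; X is not nullable, stop.

{ -, id }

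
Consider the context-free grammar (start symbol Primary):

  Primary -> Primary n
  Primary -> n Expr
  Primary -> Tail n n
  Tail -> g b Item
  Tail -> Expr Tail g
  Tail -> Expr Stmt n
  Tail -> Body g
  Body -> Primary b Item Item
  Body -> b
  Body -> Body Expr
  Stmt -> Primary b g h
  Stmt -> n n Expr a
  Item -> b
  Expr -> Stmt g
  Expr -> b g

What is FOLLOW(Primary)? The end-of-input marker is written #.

{ #, b, n }

Primary is the start symbol, so # ∈ FOLLOW(Primary).
In Primary -> Primary n: add FIRST(n) = { n }.
In Body -> Primary b Item Item: add FIRST(b Item Item) = { b }.
In Stmt -> Primary b g h: add FIRST(b g h) = { b }.
Union: FOLLOW(Primary) = { #, b, n }.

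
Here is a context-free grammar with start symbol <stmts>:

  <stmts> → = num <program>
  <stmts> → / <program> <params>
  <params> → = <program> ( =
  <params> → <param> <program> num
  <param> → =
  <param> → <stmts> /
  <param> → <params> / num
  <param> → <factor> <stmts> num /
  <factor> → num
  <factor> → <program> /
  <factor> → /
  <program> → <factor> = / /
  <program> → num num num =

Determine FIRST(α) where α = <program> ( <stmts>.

Add FIRST(<program>) = { /, num }; <program> is not nullable, stop.

{ /, num }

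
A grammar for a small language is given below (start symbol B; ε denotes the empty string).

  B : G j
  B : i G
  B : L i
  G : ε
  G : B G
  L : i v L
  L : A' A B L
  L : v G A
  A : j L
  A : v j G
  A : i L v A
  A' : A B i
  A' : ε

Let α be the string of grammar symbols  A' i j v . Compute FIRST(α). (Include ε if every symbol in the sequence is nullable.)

Add FIRST(A')\{ε} = { i, j, v }; A' is nullable, continue.
i is a terminal; add {i} and stop.

{ i, j, v }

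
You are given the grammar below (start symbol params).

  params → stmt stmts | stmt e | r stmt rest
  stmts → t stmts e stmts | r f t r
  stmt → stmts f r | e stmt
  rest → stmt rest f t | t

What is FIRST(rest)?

{ e, r, t }

From rest → stmt rest f t: add FIRST(stmt) = { e, r, t }.
rest → t contributes {t}.
Union: FIRST(rest) = { e, r, t }.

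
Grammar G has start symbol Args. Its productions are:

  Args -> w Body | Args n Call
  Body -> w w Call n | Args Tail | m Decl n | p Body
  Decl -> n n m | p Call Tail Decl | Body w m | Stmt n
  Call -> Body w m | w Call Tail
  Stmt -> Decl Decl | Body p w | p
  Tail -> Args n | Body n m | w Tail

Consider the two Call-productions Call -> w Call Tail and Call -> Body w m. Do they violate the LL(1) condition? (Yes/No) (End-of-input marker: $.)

Yes

FIRST(w Call Tail) = { w } and FIRST(Body w m) = { m, p, w }.
Both contain w, so the two alternatives are not disjoint — LL(1) conflict.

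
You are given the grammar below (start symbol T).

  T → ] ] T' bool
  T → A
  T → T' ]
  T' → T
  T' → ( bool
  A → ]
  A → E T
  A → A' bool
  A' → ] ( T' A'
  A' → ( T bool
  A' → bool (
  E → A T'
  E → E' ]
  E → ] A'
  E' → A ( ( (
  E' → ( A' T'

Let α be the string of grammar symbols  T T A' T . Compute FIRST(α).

Add FIRST(T) = { (, ], bool }; T is not nullable, stop.

{ (, ], bool }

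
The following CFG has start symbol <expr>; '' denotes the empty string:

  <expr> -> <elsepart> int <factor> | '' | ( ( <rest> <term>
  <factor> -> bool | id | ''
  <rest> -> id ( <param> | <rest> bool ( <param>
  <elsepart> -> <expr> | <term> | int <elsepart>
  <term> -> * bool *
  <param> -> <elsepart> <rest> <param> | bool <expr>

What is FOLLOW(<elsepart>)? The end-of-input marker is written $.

In <expr> -> <elsepart> int <factor>: add FIRST(int <factor>) = { int }.
In <elsepart> -> int <elsepart>: <elsepart> is at the end, add FOLLOW(<elsepart>) = { id, int }.
In <param> -> <elsepart> <rest> <param>: add FIRST(<rest> <param>) = { id }.
Union: FOLLOW(<elsepart>) = { id, int }.

{ id, int }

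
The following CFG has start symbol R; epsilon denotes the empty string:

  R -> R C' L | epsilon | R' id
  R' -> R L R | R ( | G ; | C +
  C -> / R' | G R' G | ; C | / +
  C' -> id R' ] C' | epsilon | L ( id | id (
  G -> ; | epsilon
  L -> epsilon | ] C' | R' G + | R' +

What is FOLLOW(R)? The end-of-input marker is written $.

R is the start symbol, so $ ∈ FOLLOW(R).
In R -> R C' L: add FIRST(C' L)\{epsilon} = { (, +, /, ;, ], id }.
  Since C' L is nullable, also add FOLLOW(R) = { $, (, +, /, ;, ], id }.
In R' -> R L R: add FIRST(L R)\{epsilon} = { (, +, /, ;, ], id }.
  Since L R is nullable, also add FOLLOW(R') = { +, ;, ], id }.
In R' -> R L R: R is at the end, add FOLLOW(R') = { +, ;, ], id }.
In R' -> R (: add FIRST(() = { ( }.
Union: FOLLOW(R) = { $, (, +, /, ;, ], id }.

{ $, (, +, /, ;, ], id }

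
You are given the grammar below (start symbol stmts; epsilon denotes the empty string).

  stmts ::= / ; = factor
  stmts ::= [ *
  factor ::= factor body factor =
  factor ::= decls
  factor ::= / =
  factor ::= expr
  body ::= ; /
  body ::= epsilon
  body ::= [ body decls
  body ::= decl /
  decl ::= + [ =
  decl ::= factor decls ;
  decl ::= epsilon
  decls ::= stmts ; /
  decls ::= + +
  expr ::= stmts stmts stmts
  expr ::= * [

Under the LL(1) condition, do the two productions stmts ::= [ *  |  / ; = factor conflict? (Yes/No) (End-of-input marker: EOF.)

No

FIRST([ *) = { [ } and FIRST(/ ; = factor) = { / }.
The FIRST sets are disjoint and neither alternative is nullable — no conflict.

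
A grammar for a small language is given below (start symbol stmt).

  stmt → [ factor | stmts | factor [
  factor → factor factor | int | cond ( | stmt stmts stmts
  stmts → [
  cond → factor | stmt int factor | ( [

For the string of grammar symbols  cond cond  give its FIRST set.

Add FIRST(cond) = { (, [, int }; cond is not nullable, stop.

{ (, [, int }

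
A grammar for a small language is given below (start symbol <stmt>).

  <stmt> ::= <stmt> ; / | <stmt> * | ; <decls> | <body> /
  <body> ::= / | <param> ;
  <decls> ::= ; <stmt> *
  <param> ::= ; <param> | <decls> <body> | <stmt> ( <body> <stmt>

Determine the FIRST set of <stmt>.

From <stmt> ::= <stmt> ; /: add FIRST(<stmt>) = { /, ; }.
From <stmt> ::= <stmt> *: add FIRST(<stmt>) = { /, ; }.
<stmt> ::= ; <decls> contributes {;}.
From <stmt> ::= <body> /: add FIRST(<body>) = { /, ; }.
Union: FIRST(<stmt>) = { /, ; }.

{ /, ; }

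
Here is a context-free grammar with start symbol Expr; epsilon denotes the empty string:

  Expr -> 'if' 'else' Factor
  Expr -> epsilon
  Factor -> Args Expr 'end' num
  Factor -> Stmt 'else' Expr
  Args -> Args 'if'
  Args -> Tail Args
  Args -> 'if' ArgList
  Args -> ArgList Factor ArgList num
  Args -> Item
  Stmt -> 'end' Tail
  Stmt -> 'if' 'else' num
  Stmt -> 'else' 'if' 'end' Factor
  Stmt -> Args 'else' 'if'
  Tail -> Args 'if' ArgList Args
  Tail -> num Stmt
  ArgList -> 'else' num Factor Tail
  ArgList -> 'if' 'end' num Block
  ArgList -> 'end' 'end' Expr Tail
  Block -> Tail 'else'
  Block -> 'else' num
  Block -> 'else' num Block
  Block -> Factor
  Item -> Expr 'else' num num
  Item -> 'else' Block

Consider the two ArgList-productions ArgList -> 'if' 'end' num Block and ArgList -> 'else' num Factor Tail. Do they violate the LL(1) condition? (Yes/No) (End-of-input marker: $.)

FIRST('if' 'end' num Block) = { 'if' } and FIRST('else' num Factor Tail) = { 'else' }.
The FIRST sets are disjoint and neither alternative is nullable — no conflict.

No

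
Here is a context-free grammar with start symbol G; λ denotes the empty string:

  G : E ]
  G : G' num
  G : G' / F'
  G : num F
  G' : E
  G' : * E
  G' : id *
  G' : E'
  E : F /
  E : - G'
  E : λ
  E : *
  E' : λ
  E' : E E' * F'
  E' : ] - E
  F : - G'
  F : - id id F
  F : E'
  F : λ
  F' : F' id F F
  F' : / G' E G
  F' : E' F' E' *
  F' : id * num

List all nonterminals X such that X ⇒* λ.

Directly nullable (have an λ-production): E, E', F.
G' : E with every symbol nullable, so G' is nullable.
No other nonterminal has a production whose RHS symbols are all nullable.

{ E, E', F, G' }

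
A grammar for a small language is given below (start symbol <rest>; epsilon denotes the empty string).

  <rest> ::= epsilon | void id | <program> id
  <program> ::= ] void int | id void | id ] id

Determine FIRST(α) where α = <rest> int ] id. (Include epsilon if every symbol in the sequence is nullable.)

{ ], id, int, void }

Add FIRST(<rest>)\{epsilon} = { ], id, void }; <rest> is nullable, continue.
int is a terminal; add {int} and stop.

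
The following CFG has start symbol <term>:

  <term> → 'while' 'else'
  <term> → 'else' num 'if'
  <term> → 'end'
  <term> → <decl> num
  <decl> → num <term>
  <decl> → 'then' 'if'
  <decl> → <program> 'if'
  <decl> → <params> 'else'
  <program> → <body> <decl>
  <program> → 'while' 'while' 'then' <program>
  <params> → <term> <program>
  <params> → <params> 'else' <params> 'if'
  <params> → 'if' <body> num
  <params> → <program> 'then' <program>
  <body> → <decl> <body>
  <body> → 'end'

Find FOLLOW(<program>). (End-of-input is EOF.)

In <decl> → <program> 'if': add FIRST('if') = { 'if' }.
In <program> → 'while' 'while' 'then' <program>: <program> is at the end, add FOLLOW(<program>) = { 'else', 'if', 'then' }.
In <params> → <term> <program>: <program> is at the end, add FOLLOW(<params>) = { 'else', 'if' }.
In <params> → <program> 'then' <program>: add FIRST('then' <program>) = { 'then' }.
In <params> → <program> 'then' <program>: <program> is at the end, add FOLLOW(<params>) = { 'else', 'if' }.
Union: FOLLOW(<program>) = { 'else', 'if', 'then' }.

{ 'else', 'if', 'then' }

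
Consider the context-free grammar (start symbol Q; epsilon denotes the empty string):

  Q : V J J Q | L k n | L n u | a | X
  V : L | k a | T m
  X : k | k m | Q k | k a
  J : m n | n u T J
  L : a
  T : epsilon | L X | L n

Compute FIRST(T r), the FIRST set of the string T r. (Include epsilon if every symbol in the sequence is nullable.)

Add FIRST(T)\{epsilon} = { a }; T is nullable, continue.
r is a terminal; add {r} and stop.

{ a, r }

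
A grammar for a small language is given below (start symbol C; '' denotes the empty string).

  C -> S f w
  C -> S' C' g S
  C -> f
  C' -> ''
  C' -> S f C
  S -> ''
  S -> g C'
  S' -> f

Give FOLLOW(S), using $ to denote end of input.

{ $, f, g }

In C -> S f w: add FIRST(f w) = { f }.
In C -> S' C' g S: S is at the end, add FOLLOW(C) = { $, f, g }.
In C' -> S f C: add FIRST(f C) = { f }.
Union: FOLLOW(S) = { $, f, g }.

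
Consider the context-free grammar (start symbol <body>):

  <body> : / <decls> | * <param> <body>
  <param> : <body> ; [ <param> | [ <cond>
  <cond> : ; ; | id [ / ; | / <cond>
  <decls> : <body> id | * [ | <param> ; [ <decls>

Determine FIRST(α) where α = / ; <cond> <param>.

/ is a terminal; add {/} and stop.

{ / }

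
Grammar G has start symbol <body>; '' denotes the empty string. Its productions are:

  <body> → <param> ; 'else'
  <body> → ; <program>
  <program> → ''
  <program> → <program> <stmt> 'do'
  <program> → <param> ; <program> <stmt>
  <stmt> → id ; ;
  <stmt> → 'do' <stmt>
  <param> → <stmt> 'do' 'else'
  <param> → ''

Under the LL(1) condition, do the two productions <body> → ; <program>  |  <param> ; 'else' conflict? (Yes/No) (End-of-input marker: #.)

FIRST(; <program>) = { ; } and FIRST(<param> ; 'else') = { 'do', ;, id }.
Both contain ;, so the two alternatives are not disjoint — LL(1) conflict.

Yes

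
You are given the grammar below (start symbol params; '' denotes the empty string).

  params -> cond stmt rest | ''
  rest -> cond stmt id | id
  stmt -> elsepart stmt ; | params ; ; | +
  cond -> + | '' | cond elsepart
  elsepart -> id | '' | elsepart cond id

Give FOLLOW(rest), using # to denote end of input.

In params -> cond stmt rest: rest is at the end, add FOLLOW(params) = { #, ; }.
Union: FOLLOW(rest) = { #, ; }.

{ #, ; }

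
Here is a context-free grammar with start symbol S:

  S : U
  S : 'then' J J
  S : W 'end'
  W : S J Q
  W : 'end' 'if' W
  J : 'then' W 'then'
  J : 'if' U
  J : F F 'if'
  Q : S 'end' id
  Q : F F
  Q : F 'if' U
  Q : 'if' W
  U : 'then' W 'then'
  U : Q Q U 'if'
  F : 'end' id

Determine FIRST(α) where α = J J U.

{ 'end', 'if', 'then' }

Add FIRST(J) = { 'end', 'if', 'then' }; J is not nullable, stop.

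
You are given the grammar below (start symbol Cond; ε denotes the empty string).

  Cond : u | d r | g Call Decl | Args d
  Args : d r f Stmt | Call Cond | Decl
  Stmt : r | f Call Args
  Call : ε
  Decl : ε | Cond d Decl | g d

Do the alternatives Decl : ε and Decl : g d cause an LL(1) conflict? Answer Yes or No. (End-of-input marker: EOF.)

FIRST(ε) = { ε } and FIRST(g d) = { g }.
The first is nullable but FOLLOW(Decl) = { EOF, d } is disjoint from FIRST of the second.

No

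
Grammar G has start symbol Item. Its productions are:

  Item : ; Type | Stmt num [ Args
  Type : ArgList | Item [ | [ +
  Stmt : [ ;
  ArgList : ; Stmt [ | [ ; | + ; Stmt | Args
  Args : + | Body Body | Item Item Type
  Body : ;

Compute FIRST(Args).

Args : + contributes {+}.
From Args : Body Body: add FIRST(Body) = { ; }.
From Args : Item Item Type: add FIRST(Item) = { ;, [ }.
Union: FIRST(Args) = { +, ;, [ }.

{ +, ;, [ }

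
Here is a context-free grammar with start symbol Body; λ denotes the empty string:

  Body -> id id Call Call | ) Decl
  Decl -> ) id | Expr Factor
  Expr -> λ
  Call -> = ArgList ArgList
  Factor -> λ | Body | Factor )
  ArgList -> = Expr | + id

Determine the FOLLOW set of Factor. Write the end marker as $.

In Decl -> Expr Factor: Factor is at the end, add FOLLOW(Decl) = { $, ) }.
In Factor -> Factor ): add FIRST()) = { ) }.
Union: FOLLOW(Factor) = { $, ) }.

{ $, ) }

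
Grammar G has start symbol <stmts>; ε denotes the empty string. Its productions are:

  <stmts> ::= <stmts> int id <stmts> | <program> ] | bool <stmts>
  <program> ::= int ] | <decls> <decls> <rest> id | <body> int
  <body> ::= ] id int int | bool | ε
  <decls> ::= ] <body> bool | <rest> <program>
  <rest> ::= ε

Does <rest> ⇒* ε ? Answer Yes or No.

<rest> has an ε-production, so <rest> ⇒ ε.

Yes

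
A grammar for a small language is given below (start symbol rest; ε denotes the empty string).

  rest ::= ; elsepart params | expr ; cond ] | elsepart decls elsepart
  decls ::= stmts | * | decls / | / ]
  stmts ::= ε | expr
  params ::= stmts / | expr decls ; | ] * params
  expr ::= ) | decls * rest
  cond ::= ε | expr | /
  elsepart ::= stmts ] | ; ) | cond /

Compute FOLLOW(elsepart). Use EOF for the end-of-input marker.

In rest ::= ; elsepart params: add FIRST(params) = { ), *, /, ] }.
In rest ::= elsepart decls elsepart: add FIRST(decls elsepart) = { ), *, /, ;, ] }.
In rest ::= elsepart decls elsepart: elsepart is at the end, add FOLLOW(rest) = { EOF, ), *, /, ;, ] }.
Union: FOLLOW(elsepart) = { EOF, ), *, /, ;, ] }.

{ EOF, ), *, /, ;, ] }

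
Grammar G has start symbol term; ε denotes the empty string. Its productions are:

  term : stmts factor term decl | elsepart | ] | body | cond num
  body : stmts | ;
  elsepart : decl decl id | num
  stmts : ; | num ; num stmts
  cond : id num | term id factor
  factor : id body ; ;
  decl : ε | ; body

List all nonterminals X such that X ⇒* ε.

{ decl }

Directly nullable (have an ε-production): decl.
No other nonterminal has a production whose RHS symbols are all nullable.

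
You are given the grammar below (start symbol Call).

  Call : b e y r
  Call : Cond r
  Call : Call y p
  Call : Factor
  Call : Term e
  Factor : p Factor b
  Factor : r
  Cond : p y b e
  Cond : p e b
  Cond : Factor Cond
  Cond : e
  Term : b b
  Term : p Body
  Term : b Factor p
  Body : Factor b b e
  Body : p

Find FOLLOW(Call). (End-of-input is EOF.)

{ EOF, y }

Call is the start symbol, so EOF ∈ FOLLOW(Call).
In Call : Call y p: add FIRST(y p) = { y }.
Union: FOLLOW(Call) = { EOF, y }.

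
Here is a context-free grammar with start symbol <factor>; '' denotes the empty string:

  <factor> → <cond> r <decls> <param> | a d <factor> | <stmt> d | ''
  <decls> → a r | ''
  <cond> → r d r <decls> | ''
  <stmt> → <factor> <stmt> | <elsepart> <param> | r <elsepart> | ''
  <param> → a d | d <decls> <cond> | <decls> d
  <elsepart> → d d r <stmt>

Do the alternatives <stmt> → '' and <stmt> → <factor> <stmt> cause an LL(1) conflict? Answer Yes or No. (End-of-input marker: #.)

Yes

FIRST('') = { '' } and FIRST(<factor> <stmt>) = { a, d, r, '' }.
Both alternatives are nullable, violating the LL(1) condition.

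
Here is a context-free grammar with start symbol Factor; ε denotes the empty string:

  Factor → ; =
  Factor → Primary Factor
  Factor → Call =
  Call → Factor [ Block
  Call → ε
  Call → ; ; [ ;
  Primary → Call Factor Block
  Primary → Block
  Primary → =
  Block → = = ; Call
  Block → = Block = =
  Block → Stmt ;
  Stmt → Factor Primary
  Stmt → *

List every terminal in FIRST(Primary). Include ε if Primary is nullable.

{ *, ;, = }

From Primary → Call Factor Block: Call nullable, take FIRST(Call) ∪ FIRST(Factor) = { *, ;, = }.
From Primary → Block: add FIRST(Block) = { *, ;, = }.
Primary → = contributes {=}.
Union: FIRST(Primary) = { *, ;, = }.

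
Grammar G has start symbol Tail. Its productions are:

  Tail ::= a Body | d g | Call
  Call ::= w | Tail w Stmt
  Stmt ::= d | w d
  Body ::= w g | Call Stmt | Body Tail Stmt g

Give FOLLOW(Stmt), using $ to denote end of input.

{ $, a, d, g, w }

In Call ::= Tail w Stmt: Stmt is at the end, add FOLLOW(Call) = { $, d, w }.
In Body ::= Call Stmt: Stmt is at the end, add FOLLOW(Body) = { $, a, d, w }.
In Body ::= Body Tail Stmt g: add FIRST(g) = { g }.
Union: FOLLOW(Stmt) = { $, a, d, g, w }.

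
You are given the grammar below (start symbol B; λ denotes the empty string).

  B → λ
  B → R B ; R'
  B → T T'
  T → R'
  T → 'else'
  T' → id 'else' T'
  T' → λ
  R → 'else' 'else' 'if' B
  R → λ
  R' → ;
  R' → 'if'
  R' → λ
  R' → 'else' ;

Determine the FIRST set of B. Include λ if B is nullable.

B → λ contributes λ.
From B → R B ; R': R, B nullable, take FIRST(R) ∪ FIRST(B) ∪ {;} = { 'else', 'if', ;, id }.
From B → T T': T, T' nullable, take FIRST(T) ∪ FIRST(T') = { 'else', 'if', ;, id }; also λ since the whole RHS is nullable.
Union: FIRST(B) = { 'else', 'if', ;, id, λ }.

{ 'else', 'if', ;, id, λ }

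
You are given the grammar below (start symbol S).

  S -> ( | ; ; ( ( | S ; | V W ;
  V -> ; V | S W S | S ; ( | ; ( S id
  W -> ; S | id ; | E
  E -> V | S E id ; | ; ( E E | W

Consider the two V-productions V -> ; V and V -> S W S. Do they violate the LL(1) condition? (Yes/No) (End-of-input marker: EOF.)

FIRST(; V) = { ; } and FIRST(S W S) = { (, ; }.
Both contain ;, so the two alternatives are not disjoint — LL(1) conflict.

Yes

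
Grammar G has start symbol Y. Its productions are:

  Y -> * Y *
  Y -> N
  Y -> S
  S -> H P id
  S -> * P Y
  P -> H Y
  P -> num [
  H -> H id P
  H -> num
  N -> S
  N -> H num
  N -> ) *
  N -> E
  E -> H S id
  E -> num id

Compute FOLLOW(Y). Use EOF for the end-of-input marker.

{ EOF, ), *, id, num }

Y is the start symbol, so EOF ∈ FOLLOW(Y).
In Y -> * Y *: add FIRST(*) = { * }.
In S -> * P Y: Y is at the end, add FOLLOW(S) = { EOF, ), *, id, num }.
In P -> H Y: Y is at the end, add FOLLOW(P) = { ), *, id, num }.
Union: FOLLOW(Y) = { EOF, ), *, id, num }.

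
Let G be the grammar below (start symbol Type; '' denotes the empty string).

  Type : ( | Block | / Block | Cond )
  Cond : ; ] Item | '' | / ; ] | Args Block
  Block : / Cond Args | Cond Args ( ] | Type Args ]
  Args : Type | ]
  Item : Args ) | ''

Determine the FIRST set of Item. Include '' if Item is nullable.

{ (, ), /, ;, ], '' }

From Item : Args ): add FIRST(Args) = { (, ), /, ;, ] }.
Item : '' contributes ''.
Union: FIRST(Item) = { (, ), /, ;, ], '' }.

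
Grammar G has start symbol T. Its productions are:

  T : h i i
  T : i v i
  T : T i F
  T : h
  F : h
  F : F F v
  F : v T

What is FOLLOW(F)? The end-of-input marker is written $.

In T : T i F: F is at the end, add FOLLOW(T) = { $, h, i, v }.
In F : F F v: add FIRST(F v) = { h, v }.
In F : F F v: add FIRST(v) = { v }.
Union: FOLLOW(F) = { $, h, i, v }.

{ $, h, i, v }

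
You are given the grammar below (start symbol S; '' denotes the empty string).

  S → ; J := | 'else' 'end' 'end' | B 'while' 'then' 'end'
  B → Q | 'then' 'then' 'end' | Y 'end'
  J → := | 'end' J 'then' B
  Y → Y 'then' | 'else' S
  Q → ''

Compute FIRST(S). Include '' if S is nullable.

S → ; J := contributes {;}.
S → 'else' 'end' 'end' contributes {'else'}.
From S → B 'while' 'then' 'end': B nullable, take FIRST(B) ∪ {'while'} = { 'else', 'then', 'while' }.
Union: FIRST(S) = { 'else', 'then', 'while', ; }.

{ 'else', 'then', 'while', ; }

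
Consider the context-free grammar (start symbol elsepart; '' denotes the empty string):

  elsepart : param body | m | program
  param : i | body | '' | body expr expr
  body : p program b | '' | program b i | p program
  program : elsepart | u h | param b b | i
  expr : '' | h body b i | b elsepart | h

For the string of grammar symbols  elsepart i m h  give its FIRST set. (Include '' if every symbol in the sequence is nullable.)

{ b, h, i, m, p, u }

Add FIRST(elsepart)\{''} = { b, h, i, m, p, u }; elsepart is nullable, continue.
i is a terminal; add {i} and stop.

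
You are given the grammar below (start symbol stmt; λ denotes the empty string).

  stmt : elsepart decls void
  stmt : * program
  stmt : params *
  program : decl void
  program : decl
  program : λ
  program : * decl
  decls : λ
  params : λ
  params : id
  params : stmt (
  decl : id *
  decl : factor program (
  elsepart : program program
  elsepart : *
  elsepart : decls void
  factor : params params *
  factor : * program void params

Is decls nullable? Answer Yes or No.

Yes

decls has an λ-production, so decls ⇒ λ.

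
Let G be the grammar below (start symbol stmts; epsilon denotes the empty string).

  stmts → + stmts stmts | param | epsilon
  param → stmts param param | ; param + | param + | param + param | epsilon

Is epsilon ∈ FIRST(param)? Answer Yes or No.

param has an epsilon-production, so param ⇒ epsilon.

Yes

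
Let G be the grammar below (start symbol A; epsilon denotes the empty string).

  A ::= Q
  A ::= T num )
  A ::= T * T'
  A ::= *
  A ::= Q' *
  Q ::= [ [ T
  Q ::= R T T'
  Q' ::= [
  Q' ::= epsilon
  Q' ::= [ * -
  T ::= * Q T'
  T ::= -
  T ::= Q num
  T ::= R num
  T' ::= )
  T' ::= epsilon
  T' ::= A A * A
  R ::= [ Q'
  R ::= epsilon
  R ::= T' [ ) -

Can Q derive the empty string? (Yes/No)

No

Nullable nonterminals: Q', R, T'.
No production of Q has an RHS whose symbols are all nullable, so Q is not nullable.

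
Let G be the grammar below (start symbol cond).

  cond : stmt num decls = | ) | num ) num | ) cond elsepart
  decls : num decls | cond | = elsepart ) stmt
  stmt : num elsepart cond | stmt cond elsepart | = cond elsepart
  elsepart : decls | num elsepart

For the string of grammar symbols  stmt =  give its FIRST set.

{ =, num }

Add FIRST(stmt) = { =, num }; stmt is not nullable, stop.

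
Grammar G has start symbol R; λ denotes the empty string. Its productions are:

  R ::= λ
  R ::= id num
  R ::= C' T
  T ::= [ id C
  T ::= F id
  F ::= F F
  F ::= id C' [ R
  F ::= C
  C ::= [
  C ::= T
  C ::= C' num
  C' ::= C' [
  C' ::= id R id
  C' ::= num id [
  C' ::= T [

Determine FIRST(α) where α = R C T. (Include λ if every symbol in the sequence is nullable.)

{ [, id, num }

Add FIRST(R)\{λ} = { [, id, num }; R is nullable, continue.
Add FIRST(C) = { [, id, num }; C is not nullable, stop.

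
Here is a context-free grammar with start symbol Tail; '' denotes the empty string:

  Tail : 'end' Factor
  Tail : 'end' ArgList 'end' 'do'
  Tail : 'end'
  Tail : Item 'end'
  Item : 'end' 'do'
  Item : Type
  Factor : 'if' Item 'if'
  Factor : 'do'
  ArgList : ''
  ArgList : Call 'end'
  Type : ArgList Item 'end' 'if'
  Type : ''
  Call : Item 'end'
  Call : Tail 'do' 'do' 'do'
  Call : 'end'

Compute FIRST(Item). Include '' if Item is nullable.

Item : 'end' 'do' contributes {'end'}.
From Item : Type: add FIRST(Type) = { 'end', '' } (including '' since Type is nullable).
Union: FIRST(Item) = { 'end', '' }.

{ 'end', '' }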